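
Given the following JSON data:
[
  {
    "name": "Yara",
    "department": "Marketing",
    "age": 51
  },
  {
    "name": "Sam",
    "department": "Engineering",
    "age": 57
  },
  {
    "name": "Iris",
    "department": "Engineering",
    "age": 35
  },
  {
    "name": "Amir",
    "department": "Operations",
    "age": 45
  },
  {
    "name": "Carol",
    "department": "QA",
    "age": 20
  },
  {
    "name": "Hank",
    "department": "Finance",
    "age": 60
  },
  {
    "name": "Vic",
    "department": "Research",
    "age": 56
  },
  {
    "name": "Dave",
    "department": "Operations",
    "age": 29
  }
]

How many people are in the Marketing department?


Scanning records for department = Marketing
  Record 0: Yara
Count: 1

ANSWER: 1


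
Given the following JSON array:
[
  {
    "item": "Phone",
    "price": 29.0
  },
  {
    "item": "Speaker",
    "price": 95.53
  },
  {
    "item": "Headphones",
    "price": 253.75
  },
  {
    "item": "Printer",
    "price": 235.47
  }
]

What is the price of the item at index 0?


Array index 0 -> Phone
price = 29.0

ANSWER: 29.0


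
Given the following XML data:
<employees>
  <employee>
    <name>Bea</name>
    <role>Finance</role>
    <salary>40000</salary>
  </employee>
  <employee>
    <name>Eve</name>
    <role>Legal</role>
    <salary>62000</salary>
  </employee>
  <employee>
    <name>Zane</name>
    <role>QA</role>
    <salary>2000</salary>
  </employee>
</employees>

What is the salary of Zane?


Searching for <employee> with <name>Zane</name>
Found at position 3
<salary>2000</salary>

ANSWER: 2000


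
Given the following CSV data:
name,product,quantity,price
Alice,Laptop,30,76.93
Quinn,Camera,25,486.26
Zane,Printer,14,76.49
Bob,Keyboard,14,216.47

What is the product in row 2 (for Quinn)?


Row 2: Quinn
Column 'product' = Camera

ANSWER: Camera


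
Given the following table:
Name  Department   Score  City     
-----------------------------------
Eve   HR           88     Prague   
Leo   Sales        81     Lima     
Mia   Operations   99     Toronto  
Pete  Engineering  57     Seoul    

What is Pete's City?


Row 4: Pete
City = Seoul

ANSWER: Seoul


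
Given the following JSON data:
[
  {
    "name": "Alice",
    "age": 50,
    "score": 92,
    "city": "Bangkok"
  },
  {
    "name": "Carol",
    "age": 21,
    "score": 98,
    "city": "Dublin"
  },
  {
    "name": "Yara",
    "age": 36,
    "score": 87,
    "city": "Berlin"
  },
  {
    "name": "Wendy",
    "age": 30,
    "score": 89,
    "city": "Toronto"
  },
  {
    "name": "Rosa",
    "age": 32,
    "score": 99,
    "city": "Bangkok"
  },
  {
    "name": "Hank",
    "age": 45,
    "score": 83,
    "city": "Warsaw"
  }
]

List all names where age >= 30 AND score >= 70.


Checking both conditions:
  Alice (age=50, score=92) -> YES
  Carol (age=21, score=98) -> no
  Yara (age=36, score=87) -> YES
  Wendy (age=30, score=89) -> YES
  Rosa (age=32, score=99) -> YES
  Hank (age=45, score=83) -> YES


ANSWER: Alice, Yara, Wendy, Rosa, Hank


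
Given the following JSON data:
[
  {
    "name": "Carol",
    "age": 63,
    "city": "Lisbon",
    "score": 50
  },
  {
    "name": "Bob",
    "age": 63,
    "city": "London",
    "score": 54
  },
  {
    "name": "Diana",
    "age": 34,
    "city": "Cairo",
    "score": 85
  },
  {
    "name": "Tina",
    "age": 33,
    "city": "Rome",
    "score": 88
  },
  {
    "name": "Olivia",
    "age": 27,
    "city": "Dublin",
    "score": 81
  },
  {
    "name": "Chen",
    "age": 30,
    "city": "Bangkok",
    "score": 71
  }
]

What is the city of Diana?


Looking up record where name = Diana
Record index: 2
Field 'city' = Cairo

ANSWER: Cairo


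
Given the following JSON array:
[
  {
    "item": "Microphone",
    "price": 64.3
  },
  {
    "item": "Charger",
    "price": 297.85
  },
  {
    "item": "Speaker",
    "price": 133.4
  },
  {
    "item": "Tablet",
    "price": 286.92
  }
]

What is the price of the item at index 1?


Array index 1 -> Charger
price = 297.85

ANSWER: 297.85


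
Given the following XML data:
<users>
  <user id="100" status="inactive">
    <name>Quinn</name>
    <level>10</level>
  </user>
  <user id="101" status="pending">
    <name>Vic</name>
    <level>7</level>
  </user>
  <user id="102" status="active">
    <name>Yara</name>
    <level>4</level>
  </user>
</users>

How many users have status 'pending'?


Counting users with status='pending':
  Vic (id=101) -> MATCH
Count: 1

ANSWER: 1


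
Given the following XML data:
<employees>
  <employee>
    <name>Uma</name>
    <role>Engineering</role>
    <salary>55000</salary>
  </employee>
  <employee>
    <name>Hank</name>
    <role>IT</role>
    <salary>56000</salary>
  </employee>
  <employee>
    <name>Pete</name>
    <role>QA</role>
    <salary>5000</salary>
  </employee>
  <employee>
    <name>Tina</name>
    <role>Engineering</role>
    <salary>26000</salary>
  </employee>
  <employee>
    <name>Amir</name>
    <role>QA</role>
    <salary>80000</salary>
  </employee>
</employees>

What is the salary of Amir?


Searching for <employee> with <name>Amir</name>
Found at position 5
<salary>80000</salary>

ANSWER: 80000


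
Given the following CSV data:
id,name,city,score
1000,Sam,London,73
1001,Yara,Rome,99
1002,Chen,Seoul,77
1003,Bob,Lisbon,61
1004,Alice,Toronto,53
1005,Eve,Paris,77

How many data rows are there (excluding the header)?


Counting rows (excluding header):
Header: id,name,city,score
Data rows: 6

ANSWER: 6


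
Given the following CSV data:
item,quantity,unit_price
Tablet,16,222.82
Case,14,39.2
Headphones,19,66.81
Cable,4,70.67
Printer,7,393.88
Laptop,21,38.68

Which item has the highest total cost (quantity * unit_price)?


Computing row totals:
  Tablet: 3565.12
  Case: 548.8
  Headphones: 1269.39
  Cable: 282.68
  Printer: 2757.16
  Laptop: 812.28
Maximum: Tablet (3565.12)

ANSWER: Tablet


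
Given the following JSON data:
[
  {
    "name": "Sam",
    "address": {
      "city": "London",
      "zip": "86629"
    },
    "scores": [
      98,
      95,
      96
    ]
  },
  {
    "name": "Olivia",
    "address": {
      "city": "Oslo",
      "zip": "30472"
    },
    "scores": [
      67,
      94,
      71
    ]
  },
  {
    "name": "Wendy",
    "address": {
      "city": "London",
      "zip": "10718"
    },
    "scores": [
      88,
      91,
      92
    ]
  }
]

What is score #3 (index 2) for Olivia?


Path: records[1].scores[2]
Value: 71

ANSWER: 71


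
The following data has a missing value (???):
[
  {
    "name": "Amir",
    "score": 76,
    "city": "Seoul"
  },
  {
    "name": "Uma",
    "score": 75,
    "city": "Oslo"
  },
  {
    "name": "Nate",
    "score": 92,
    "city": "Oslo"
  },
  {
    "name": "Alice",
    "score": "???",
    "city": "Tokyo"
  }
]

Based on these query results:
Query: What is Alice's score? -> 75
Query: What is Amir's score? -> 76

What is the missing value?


The missing value is Alice's score
From query: Alice's score = 75

ANSWER: 75


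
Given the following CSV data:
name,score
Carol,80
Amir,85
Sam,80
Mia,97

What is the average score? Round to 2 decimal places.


Scores: 80, 85, 80, 97
Sum = 342
Count = 4
Average = 342 / 4 = 85.50

ANSWER: 85.50


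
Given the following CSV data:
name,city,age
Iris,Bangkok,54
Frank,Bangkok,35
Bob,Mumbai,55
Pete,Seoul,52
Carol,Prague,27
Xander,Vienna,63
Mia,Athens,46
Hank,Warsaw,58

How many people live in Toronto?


Scanning city column for 'Toronto':
Total matches: 0

ANSWER: 0


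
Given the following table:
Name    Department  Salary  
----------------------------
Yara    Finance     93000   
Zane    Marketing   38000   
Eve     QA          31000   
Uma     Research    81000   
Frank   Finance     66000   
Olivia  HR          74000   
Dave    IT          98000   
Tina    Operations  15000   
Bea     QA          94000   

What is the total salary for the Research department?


Research department members:
  Uma: 81000
Total = 81000 = 81000

ANSWER: 81000


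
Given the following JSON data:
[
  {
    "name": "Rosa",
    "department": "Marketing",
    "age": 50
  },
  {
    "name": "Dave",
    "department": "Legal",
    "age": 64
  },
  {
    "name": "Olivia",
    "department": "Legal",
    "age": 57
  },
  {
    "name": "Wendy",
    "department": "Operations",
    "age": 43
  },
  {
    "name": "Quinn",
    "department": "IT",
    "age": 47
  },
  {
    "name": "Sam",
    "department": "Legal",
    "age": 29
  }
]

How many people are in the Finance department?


Scanning records for department = Finance
  No matches found
Count: 0

ANSWER: 0


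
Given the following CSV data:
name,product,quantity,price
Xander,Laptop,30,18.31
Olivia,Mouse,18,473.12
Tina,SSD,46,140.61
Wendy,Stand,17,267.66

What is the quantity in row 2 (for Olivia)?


Row 2: Olivia
Column 'quantity' = 18

ANSWER: 18


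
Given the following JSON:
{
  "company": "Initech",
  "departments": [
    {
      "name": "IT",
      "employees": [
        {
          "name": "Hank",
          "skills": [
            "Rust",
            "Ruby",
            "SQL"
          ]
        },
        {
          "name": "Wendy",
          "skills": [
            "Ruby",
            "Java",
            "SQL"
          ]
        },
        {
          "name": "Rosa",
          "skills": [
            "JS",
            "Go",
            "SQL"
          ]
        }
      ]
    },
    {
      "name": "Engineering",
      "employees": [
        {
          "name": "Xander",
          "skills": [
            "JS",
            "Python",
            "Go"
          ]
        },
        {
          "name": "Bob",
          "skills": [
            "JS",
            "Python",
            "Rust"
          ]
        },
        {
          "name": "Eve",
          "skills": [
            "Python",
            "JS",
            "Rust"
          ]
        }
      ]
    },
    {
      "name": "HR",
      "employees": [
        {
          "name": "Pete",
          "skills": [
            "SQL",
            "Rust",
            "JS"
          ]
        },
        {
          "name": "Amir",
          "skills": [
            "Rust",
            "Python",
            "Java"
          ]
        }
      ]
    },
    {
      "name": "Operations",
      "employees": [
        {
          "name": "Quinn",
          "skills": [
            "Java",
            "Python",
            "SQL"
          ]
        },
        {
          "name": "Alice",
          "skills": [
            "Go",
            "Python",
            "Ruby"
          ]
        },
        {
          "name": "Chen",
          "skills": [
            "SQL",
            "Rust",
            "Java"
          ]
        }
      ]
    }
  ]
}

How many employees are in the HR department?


Path: departments[2].employees
Count: 2

ANSWER: 2


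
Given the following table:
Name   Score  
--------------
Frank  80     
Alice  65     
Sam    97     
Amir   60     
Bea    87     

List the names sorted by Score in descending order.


Sorting by Score (descending):
  Sam: 97
  Bea: 87
  Frank: 80
  Alice: 65
  Amir: 60


ANSWER: Sam, Bea, Frank, Alice, Amir


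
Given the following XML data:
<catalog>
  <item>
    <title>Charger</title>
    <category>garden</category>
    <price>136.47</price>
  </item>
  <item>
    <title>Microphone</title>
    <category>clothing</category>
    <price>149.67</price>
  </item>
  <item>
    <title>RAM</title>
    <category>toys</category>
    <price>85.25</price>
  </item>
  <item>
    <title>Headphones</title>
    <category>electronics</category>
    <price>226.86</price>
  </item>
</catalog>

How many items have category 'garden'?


Scanning <item> elements for <category>garden</category>:
  Item 1: Charger -> MATCH
Count: 1

ANSWER: 1


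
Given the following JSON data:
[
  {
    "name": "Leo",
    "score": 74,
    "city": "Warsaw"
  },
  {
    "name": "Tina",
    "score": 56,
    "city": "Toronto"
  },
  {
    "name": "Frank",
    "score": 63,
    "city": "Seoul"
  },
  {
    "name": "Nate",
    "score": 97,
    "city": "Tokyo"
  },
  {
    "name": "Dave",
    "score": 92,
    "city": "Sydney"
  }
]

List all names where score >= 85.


Filtering records where score >= 85:
  Leo (score=74) -> no
  Tina (score=56) -> no
  Frank (score=63) -> no
  Nate (score=97) -> YES
  Dave (score=92) -> YES


ANSWER: Nate, Dave


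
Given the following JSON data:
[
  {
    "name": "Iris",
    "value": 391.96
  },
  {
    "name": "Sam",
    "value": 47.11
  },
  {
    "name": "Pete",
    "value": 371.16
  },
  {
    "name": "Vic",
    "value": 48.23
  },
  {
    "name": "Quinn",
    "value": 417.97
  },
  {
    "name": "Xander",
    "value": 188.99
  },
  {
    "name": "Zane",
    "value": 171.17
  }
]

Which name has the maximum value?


Comparing values:
  Iris: 391.96
  Sam: 47.11
  Pete: 371.16
  Vic: 48.23
  Quinn: 417.97
  Xander: 188.99
  Zane: 171.17
Maximum: Quinn (417.97)

ANSWER: Quinn


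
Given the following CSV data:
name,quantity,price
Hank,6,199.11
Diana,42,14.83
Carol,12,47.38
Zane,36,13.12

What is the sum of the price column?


Values in 'price' column:
  Row 1: 199.11
  Row 2: 14.83
  Row 3: 47.38
  Row 4: 13.12
Sum = 199.11 + 14.83 + 47.38 + 13.12 = 274.44

ANSWER: 274.44


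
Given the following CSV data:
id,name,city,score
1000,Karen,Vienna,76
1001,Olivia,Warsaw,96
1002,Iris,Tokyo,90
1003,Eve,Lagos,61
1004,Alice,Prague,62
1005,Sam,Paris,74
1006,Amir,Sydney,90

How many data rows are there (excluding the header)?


Counting rows (excluding header):
Header: id,name,city,score
Data rows: 7

ANSWER: 7


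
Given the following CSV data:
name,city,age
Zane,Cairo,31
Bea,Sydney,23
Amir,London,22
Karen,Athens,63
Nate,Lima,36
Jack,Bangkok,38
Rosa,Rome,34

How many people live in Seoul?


Scanning city column for 'Seoul':
Total matches: 0

ANSWER: 0


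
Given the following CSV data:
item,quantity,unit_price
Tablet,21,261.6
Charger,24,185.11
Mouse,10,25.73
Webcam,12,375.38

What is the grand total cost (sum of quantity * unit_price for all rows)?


Computing row totals:
  Tablet: 21 * 261.6 = 5493.6
  Charger: 24 * 185.11 = 4442.64
  Mouse: 10 * 25.73 = 257.3
  Webcam: 12 * 375.38 = 4504.56
Grand total = 5493.6 + 4442.64 + 257.3 + 4504.56 = 14698.1

ANSWER: 14698.1


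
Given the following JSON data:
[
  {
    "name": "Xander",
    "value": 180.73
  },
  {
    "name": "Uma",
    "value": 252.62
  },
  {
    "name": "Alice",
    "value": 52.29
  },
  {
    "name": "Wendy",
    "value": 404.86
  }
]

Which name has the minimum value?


Comparing values:
  Xander: 180.73
  Uma: 252.62
  Alice: 52.29
  Wendy: 404.86
Minimum: Alice (52.29)

ANSWER: Alice


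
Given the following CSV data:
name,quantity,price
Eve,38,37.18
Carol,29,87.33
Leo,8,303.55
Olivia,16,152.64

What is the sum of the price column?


Values in 'price' column:
  Row 1: 37.18
  Row 2: 87.33
  Row 3: 303.55
  Row 4: 152.64
Sum = 37.18 + 87.33 + 303.55 + 152.64 = 580.7

ANSWER: 580.7


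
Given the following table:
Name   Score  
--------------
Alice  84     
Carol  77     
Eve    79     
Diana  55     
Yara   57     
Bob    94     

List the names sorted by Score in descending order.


Sorting by Score (descending):
  Bob: 94
  Alice: 84
  Eve: 79
  Carol: 77
  Yara: 57
  Diana: 55


ANSWER: Bob, Alice, Eve, Carol, Yara, Diana


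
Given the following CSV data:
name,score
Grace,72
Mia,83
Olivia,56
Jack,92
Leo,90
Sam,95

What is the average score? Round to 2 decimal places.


Scores: 72, 83, 56, 92, 90, 95
Sum = 488
Count = 6
Average = 488 / 6 = 81.33

ANSWER: 81.33


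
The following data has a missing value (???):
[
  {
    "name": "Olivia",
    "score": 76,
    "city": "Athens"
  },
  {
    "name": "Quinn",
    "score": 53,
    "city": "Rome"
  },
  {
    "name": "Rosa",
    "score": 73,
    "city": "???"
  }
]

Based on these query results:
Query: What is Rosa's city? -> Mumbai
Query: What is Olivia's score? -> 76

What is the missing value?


The missing value is Rosa's city
From query: Rosa's city = Mumbai

ANSWER: Mumbai


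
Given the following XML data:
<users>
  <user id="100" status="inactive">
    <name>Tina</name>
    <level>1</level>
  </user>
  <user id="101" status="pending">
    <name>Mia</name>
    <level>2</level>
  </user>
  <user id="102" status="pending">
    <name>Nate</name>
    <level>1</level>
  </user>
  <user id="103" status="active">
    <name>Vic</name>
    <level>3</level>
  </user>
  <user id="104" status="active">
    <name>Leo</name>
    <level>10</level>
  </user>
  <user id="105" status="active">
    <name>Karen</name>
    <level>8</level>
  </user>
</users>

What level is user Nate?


Finding user: Nate
<level>1</level>

ANSWER: 1


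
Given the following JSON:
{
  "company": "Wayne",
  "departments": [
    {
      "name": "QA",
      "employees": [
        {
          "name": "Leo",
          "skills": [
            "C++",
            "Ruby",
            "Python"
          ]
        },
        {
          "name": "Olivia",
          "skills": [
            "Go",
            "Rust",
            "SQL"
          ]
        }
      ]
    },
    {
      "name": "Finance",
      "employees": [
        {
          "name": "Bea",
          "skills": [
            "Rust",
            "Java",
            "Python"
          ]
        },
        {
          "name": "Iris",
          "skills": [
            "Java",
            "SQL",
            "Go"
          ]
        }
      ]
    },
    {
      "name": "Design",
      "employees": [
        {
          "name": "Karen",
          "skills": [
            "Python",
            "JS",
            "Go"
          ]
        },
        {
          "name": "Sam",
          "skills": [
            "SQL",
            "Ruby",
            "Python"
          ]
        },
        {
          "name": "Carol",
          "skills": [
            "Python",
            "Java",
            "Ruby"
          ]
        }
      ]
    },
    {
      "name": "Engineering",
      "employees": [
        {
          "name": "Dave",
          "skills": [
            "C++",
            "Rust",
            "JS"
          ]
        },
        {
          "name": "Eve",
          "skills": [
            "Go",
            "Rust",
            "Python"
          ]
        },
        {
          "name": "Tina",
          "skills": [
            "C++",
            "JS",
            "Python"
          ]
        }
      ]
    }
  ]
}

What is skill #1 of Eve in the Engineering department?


Path: departments[3].employees[1].skills[0]
Value: Go

ANSWER: Go


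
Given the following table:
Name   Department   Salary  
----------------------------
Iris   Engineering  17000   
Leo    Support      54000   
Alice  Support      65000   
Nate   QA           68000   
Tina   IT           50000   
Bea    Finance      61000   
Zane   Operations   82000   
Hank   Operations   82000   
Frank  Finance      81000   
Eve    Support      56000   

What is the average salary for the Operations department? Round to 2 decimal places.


Operations department members:
  Zane: 82000
  Hank: 82000
Sum = 164000
Count = 2
Average = 164000 / 2 = 82000.00

ANSWER: 82000.00


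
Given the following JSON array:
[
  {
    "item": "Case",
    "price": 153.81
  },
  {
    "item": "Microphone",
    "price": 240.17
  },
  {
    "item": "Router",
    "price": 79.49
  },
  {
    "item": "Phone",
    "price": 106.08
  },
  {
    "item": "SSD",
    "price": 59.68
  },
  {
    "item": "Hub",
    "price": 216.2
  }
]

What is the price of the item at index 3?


Array index 3 -> Phone
price = 106.08

ANSWER: 106.08


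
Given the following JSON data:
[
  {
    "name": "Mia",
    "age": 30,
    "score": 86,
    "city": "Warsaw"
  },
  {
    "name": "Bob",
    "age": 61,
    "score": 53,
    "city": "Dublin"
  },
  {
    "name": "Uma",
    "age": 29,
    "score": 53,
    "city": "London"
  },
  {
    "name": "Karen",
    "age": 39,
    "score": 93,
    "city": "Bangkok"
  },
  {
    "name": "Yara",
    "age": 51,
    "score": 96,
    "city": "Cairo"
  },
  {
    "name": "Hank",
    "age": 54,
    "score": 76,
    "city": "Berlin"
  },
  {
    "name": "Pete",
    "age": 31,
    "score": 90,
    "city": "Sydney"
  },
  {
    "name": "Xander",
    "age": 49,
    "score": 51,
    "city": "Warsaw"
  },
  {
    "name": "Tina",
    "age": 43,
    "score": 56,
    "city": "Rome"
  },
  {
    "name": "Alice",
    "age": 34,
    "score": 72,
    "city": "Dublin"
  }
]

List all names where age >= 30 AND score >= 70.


Checking both conditions:
  Mia (age=30, score=86) -> YES
  Bob (age=61, score=53) -> no
  Uma (age=29, score=53) -> no
  Karen (age=39, score=93) -> YES
  Yara (age=51, score=96) -> YES
  Hank (age=54, score=76) -> YES
  Pete (age=31, score=90) -> YES
  Xander (age=49, score=51) -> no
  Tina (age=43, score=56) -> no
  Alice (age=34, score=72) -> YES


ANSWER: Mia, Karen, Yara, Hank, Pete, Alice


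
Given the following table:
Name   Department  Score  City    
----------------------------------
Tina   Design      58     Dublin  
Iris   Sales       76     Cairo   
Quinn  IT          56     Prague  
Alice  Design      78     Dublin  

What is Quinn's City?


Row 3: Quinn
City = Prague

ANSWER: Prague


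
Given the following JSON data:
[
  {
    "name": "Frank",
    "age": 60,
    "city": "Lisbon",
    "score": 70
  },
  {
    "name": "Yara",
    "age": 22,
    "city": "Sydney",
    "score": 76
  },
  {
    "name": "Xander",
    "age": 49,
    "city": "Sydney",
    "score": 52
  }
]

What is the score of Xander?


Looking up record where name = Xander
Record index: 2
Field 'score' = 52

ANSWER: 52


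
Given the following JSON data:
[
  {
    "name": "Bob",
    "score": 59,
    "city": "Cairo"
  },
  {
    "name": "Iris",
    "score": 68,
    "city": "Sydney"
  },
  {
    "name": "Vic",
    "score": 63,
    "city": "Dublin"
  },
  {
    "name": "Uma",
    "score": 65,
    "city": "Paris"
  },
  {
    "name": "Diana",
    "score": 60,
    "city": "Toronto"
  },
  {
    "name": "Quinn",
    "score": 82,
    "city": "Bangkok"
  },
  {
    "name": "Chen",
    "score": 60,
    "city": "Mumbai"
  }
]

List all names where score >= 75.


Filtering records where score >= 75:
  Bob (score=59) -> no
  Iris (score=68) -> no
  Vic (score=63) -> no
  Uma (score=65) -> no
  Diana (score=60) -> no
  Quinn (score=82) -> YES
  Chen (score=60) -> no


ANSWER: Quinn


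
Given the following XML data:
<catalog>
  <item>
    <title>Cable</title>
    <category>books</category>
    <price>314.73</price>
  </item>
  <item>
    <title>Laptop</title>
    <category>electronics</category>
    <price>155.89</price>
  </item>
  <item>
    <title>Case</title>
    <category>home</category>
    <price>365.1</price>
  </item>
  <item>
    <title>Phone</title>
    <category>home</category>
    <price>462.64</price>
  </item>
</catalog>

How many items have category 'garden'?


Scanning <item> elements for <category>garden</category>:
Count: 0

ANSWER: 0


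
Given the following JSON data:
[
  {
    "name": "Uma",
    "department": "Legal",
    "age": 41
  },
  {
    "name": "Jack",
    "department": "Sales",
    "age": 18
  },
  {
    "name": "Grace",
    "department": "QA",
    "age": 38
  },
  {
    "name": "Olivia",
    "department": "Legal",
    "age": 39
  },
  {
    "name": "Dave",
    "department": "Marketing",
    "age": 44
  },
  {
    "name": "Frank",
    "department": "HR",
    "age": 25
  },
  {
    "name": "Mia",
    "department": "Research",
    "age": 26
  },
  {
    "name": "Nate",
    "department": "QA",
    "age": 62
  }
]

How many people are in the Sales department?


Scanning records for department = Sales
  Record 1: Jack
Count: 1

ANSWER: 1


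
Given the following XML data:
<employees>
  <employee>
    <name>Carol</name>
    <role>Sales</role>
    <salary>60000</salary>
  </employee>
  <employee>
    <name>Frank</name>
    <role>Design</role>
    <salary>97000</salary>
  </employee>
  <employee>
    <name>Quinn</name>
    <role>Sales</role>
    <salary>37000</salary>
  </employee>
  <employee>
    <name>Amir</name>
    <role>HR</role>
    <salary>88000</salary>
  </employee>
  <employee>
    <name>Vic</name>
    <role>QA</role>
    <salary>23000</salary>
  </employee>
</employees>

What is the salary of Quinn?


Searching for <employee> with <name>Quinn</name>
Found at position 3
<salary>37000</salary>

ANSWER: 37000


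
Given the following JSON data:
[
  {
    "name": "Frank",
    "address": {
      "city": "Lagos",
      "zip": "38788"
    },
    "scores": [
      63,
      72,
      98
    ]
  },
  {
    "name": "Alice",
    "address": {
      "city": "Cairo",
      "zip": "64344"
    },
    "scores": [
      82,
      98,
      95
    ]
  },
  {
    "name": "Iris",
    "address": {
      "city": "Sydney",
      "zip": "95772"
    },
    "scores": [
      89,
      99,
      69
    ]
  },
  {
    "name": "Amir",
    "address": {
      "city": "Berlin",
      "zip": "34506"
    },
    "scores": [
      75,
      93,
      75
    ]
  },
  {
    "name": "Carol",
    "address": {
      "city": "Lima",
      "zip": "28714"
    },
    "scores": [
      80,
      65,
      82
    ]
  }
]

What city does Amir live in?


Path: records[3].address.city
Value: Berlin

ANSWER: Berlin


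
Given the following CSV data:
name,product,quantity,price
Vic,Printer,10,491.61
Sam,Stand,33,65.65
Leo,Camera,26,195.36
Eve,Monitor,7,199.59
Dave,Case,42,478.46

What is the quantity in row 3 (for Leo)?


Row 3: Leo
Column 'quantity' = 26

ANSWER: 26


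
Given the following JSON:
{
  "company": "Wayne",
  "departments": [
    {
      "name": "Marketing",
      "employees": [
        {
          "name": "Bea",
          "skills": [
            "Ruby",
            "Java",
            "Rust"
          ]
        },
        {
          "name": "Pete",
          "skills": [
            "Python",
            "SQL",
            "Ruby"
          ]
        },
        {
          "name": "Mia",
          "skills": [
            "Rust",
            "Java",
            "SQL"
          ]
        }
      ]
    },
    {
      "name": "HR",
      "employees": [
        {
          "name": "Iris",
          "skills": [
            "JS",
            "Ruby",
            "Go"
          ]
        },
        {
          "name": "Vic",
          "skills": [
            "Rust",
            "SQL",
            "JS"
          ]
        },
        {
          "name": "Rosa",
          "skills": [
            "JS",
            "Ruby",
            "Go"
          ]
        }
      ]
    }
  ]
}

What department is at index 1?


Path: departments[1].name
Value: HR

ANSWER: HR


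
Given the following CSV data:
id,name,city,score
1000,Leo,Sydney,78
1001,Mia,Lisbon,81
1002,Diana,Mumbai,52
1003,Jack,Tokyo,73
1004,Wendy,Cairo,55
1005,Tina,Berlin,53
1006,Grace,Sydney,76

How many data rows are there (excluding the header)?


Counting rows (excluding header):
Header: id,name,city,score
Data rows: 7

ANSWER: 7


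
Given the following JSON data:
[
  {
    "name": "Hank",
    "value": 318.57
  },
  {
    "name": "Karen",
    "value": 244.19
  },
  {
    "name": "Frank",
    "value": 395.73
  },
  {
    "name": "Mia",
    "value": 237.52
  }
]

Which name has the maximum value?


Comparing values:
  Hank: 318.57
  Karen: 244.19
  Frank: 395.73
  Mia: 237.52
Maximum: Frank (395.73)

ANSWER: Frank


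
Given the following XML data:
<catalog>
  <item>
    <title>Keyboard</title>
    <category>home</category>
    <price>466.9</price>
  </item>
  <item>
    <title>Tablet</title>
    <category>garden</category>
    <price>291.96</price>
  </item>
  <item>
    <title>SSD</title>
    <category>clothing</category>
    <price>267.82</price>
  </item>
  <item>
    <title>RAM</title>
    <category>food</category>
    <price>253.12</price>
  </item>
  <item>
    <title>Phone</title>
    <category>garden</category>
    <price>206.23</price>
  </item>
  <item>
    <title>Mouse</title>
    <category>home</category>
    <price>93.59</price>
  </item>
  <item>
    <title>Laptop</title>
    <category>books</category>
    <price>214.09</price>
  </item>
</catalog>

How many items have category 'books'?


Scanning <item> elements for <category>books</category>:
  Item 7: Laptop -> MATCH
Count: 1

ANSWER: 1


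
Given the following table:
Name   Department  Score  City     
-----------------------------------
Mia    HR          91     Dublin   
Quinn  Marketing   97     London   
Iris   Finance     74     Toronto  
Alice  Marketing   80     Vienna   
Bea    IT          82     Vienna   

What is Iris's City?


Row 3: Iris
City = Toronto

ANSWER: Toronto


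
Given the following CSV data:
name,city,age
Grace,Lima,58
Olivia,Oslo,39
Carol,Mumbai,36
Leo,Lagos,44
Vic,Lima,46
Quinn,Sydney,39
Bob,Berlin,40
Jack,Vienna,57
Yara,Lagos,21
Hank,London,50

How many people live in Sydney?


Scanning city column for 'Sydney':
  Row 6: Quinn -> MATCH
Total matches: 1

ANSWER: 1


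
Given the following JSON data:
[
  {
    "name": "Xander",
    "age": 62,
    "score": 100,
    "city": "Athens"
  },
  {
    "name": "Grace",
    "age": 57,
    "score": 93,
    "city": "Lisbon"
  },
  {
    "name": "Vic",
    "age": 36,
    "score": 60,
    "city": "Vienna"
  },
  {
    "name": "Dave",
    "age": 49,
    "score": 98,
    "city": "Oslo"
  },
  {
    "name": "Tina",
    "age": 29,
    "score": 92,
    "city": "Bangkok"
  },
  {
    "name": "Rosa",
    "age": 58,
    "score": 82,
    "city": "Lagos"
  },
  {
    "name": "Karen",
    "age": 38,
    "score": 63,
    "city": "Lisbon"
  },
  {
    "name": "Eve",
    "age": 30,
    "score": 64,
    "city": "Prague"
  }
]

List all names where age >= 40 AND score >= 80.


Checking both conditions:
  Xander (age=62, score=100) -> YES
  Grace (age=57, score=93) -> YES
  Vic (age=36, score=60) -> no
  Dave (age=49, score=98) -> YES
  Tina (age=29, score=92) -> no
  Rosa (age=58, score=82) -> YES
  Karen (age=38, score=63) -> no
  Eve (age=30, score=64) -> no


ANSWER: Xander, Grace, Dave, Rosa


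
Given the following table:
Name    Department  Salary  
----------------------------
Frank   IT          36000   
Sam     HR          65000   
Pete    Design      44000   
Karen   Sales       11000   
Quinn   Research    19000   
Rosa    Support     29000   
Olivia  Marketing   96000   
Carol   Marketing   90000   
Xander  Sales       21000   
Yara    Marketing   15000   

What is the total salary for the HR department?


HR department members:
  Sam: 65000
Total = 65000 = 65000

ANSWER: 65000


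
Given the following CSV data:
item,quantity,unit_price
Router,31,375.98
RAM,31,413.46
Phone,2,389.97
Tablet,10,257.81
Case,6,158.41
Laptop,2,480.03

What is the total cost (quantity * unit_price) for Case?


Row: Case
quantity = 6
unit_price = 158.41
total = 6 * 158.41 = 950.46

ANSWER: 950.46


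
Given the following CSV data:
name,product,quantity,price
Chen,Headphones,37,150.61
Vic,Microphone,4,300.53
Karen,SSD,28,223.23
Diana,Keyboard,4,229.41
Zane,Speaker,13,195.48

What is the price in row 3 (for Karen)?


Row 3: Karen
Column 'price' = 223.23

ANSWER: 223.23


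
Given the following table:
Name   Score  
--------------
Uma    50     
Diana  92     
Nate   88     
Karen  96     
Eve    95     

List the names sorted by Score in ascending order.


Sorting by Score (ascending):
  Uma: 50
  Nate: 88
  Diana: 92
  Eve: 95
  Karen: 96


ANSWER: Uma, Nate, Diana, Eve, Karen


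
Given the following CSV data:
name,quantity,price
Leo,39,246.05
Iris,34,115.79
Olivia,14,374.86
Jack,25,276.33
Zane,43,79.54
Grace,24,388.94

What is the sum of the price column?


Values in 'price' column:
  Row 1: 246.05
  Row 2: 115.79
  Row 3: 374.86
  Row 4: 276.33
  Row 5: 79.54
  Row 6: 388.94
Sum = 246.05 + 115.79 + 374.86 + 276.33 + 79.54 + 388.94 = 1481.51

ANSWER: 1481.51


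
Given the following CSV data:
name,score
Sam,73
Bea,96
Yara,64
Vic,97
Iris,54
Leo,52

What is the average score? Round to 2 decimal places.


Scores: 73, 96, 64, 97, 54, 52
Sum = 436
Count = 6
Average = 436 / 6 = 72.67

ANSWER: 72.67


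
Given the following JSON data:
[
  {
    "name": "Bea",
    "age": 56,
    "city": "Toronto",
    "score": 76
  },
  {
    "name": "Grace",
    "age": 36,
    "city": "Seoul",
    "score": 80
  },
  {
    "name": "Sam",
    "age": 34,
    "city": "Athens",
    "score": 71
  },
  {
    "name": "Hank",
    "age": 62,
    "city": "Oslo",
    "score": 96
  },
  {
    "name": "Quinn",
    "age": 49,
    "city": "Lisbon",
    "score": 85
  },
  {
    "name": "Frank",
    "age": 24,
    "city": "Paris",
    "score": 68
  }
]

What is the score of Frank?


Looking up record where name = Frank
Record index: 5
Field 'score' = 68

ANSWER: 68


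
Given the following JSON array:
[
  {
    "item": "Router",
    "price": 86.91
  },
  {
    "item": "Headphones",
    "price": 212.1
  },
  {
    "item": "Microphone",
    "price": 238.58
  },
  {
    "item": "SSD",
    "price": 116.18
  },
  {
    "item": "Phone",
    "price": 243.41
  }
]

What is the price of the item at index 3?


Array index 3 -> SSD
price = 116.18

ANSWER: 116.18


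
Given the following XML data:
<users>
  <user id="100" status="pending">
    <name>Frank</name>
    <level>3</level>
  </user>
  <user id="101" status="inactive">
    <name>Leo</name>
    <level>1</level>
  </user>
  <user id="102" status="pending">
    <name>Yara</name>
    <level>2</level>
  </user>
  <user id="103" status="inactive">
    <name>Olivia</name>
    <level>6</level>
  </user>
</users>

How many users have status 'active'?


Counting users with status='active':
Count: 0

ANSWER: 0


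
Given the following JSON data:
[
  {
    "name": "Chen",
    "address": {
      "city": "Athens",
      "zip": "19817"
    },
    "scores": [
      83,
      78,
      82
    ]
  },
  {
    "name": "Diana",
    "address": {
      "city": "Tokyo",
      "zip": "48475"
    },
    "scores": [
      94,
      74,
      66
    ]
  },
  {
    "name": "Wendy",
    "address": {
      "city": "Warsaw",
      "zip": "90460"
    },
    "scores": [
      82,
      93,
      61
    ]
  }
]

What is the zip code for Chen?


Path: records[0].address.zip
Value: 19817

ANSWER: 19817


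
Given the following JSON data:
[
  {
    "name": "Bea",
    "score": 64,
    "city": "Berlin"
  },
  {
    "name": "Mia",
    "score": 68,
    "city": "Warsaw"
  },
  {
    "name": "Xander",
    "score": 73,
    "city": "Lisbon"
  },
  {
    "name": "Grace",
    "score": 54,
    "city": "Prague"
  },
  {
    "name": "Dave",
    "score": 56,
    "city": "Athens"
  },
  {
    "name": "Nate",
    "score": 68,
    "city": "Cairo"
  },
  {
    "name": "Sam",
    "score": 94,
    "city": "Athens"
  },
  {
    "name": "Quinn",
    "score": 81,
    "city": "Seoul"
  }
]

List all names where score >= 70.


Filtering records where score >= 70:
  Bea (score=64) -> no
  Mia (score=68) -> no
  Xander (score=73) -> YES
  Grace (score=54) -> no
  Dave (score=56) -> no
  Nate (score=68) -> no
  Sam (score=94) -> YES
  Quinn (score=81) -> YES


ANSWER: Xander, Sam, Quinn


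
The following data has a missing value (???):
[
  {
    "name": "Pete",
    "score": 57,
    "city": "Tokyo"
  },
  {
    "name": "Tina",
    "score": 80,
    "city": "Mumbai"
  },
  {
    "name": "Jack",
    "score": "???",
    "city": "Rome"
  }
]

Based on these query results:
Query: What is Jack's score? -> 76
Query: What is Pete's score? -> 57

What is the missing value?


The missing value is Jack's score
From query: Jack's score = 76

ANSWER: 76


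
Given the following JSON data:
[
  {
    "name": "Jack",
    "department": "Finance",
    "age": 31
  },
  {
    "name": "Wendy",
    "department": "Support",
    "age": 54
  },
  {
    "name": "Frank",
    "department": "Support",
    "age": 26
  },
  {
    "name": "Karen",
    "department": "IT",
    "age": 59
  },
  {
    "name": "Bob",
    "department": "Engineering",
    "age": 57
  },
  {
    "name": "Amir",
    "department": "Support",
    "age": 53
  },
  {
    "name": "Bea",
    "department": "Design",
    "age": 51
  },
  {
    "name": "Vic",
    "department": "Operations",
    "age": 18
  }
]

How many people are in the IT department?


Scanning records for department = IT
  Record 3: Karen
Count: 1

ANSWER: 1


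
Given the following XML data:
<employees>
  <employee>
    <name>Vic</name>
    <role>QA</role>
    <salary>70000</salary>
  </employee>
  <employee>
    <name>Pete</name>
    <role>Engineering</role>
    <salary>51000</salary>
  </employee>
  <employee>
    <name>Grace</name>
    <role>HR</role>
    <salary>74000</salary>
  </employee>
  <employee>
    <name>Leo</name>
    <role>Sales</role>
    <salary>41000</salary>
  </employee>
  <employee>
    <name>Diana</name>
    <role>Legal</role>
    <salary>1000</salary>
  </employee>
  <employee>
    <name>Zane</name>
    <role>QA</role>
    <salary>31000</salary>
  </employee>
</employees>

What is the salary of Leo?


Searching for <employee> with <name>Leo</name>
Found at position 4
<salary>41000</salary>

ANSWER: 41000


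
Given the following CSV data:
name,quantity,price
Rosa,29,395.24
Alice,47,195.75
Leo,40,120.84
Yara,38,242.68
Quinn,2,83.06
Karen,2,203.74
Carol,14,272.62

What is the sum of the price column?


Values in 'price' column:
  Row 1: 395.24
  Row 2: 195.75
  Row 3: 120.84
  Row 4: 242.68
  Row 5: 83.06
  Row 6: 203.74
  Row 7: 272.62
Sum = 395.24 + 195.75 + 120.84 + 242.68 + 83.06 + 203.74 + 272.62 = 1513.93

ANSWER: 1513.93


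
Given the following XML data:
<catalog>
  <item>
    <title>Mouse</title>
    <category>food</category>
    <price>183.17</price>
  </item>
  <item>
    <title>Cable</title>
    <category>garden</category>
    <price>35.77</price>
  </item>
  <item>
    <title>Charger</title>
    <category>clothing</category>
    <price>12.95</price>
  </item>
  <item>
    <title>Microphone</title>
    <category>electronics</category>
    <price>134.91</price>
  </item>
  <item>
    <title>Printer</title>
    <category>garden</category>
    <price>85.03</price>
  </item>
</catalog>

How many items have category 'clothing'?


Scanning <item> elements for <category>clothing</category>:
  Item 3: Charger -> MATCH
Count: 1

ANSWER: 1


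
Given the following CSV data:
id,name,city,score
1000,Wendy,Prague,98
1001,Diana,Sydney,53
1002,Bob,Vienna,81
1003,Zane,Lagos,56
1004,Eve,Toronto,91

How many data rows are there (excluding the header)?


Counting rows (excluding header):
Header: id,name,city,score
Data rows: 5

ANSWER: 5


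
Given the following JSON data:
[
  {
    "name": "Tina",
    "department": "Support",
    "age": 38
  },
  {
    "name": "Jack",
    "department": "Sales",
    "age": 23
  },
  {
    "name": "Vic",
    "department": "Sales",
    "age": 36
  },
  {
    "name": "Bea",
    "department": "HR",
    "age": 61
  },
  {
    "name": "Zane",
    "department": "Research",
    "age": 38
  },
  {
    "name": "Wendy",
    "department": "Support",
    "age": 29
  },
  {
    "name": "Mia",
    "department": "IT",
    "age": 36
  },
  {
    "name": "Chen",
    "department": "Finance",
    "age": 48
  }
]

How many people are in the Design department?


Scanning records for department = Design
  No matches found
Count: 0

ANSWER: 0


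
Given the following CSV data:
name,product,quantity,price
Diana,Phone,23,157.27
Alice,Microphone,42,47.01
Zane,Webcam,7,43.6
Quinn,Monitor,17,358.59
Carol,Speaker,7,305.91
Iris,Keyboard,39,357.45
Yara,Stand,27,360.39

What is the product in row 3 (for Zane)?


Row 3: Zane
Column 'product' = Webcam

ANSWER: Webcam


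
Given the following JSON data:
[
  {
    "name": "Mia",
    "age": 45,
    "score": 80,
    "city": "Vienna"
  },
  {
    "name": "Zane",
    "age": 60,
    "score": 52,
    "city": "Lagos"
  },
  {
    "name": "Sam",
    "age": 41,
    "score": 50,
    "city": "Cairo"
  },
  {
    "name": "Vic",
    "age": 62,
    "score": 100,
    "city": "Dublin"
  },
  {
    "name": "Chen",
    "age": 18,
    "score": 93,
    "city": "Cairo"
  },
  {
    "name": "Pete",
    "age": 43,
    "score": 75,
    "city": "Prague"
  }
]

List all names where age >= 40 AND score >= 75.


Checking both conditions:
  Mia (age=45, score=80) -> YES
  Zane (age=60, score=52) -> no
  Sam (age=41, score=50) -> no
  Vic (age=62, score=100) -> YES
  Chen (age=18, score=93) -> no
  Pete (age=43, score=75) -> YES


ANSWER: Mia, Vic, Pete
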